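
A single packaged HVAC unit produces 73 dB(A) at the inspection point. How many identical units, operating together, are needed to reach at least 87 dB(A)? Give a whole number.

26

N identical sources give L₁ + 10·log₁₀ N, so require 10·log₁₀ N ≥ 87 − 73 = 14.0 dB.
N ≥ 10^(14.0/10) = 25.119, so N = 26.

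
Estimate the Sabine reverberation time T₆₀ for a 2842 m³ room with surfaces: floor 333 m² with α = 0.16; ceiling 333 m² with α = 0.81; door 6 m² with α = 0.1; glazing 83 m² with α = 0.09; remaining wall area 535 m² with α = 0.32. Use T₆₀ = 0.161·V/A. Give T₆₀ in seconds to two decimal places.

0.91 s

Total absorption A = 333·0.16 + 333·0.81 + 6·0.1 + 83·0.09 + 535·0.32 = 502.28 m² sabins.
T₆₀ = 0.161 × 2842 / 502.28 = 0.911 s.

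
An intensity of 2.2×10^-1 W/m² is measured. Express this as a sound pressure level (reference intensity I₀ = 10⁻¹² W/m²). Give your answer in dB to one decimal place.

L = 10·log₁₀(I/I₀) = 10·log₁₀(2.2×10^-1/10⁻¹²) = 10·log₁₀(2.2×10^11).
L = 10·(0.3424 + 11) = 113.42 dB.

113.4 dB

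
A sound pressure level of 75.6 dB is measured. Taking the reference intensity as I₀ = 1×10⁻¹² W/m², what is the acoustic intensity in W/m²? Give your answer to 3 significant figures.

3.63e-05 W/m²

I/I₀ = 10^(75.6/10) = 3.631e+07, so I = 3.631e+07 × 10⁻¹² W/m².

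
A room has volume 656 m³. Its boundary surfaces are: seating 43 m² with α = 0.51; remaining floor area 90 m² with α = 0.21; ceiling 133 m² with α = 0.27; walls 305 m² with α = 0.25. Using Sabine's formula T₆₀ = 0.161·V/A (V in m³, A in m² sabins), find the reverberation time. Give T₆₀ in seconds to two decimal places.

A = Σ Sᵢαᵢ = 43·0.51 + 90·0.21 + 133·0.27 + 305·0.25 = 152.99 m².
T₆₀ = 0.161·V/A = 0.161·656/152.99 = 0.690 s.

0.69 s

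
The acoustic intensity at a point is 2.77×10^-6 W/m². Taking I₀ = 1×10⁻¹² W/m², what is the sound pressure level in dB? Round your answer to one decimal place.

Dividing by I₀ shifts the exponent by 12: I/I₀ = 2.77×10^6.
L = 10·(0.4425 + 6) = 64.42 dB.

64.4 dB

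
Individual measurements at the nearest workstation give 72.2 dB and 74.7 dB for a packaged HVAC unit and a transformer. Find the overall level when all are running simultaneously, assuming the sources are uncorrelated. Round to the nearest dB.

For uncorrelated sources the intensities add, so convert each level to linear form, sum, and take 10·log₁₀ of the total.
Σ 10^(L/10) = 10^(72.2/10) + 10^(74.7/10) = 4.611e+07.
L_total = 10·log₁₀(4.611e+07) = 76.64 dB.

77 dB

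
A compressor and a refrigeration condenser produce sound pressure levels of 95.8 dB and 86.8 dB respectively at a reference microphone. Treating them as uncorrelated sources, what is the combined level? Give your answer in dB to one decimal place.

96.3 dB

Incoherent sources combine by intensity addition: L_total = 10·log₁₀(Σ 10^(L_i/10)).
Σ 10^(L/10) = 10^(95.8/10) + 10^(86.8/10) = 4.281e+09.
L_total = 10·log₁₀(4.281e+09) = 96.31 dB.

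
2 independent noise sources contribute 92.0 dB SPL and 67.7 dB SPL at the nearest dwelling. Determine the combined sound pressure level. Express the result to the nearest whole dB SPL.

Incoherent sources combine by intensity addition: L_total = 10·log₁₀(Σ 10^(L_i/10)).
Σ 10^(L/10) = 10^(92.0/10) + 10^(67.7/10) = 1.591e+09.
L_total = 10·log₁₀(1.591e+09) = 92.02 dB SPL.

92 dB SPL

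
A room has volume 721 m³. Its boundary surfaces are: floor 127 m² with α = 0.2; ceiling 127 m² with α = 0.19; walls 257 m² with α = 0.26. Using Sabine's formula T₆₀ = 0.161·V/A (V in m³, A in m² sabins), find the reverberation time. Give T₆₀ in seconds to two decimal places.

Total absorption A = 127·0.2 + 127·0.19 + 257·0.26 = 116.35 m² sabins.
T₆₀ = 0.161 × 721 / 116.35 = 0.998 s.

1.00 s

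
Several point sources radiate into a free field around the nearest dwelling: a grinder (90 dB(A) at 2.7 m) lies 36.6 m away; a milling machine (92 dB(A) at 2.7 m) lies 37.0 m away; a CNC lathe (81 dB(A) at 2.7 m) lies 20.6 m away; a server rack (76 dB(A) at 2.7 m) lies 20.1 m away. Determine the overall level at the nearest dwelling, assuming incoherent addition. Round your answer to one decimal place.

72.2 dB(A)

First find each source's level at the receiver (point-source: −20·log₁₀(r/r_ref)), then combine on an intensity basis.
grinder: 90 − 20·log₁₀(36.6/2.7) = 90 − 22.64 = 67.36 dB(A).
milling machine: 92 − 20·log₁₀(37.0/2.7) = 92 − 22.74 = 69.26 dB(A).
CNC lathe: 81 − 20·log₁₀(20.6/2.7) = 81 − 17.65 = 63.35 dB(A).
server rack: 76 − 20·log₁₀(20.1/2.7) = 76 − 17.44 = 58.56 dB(A).
Σ 10^(L/10) = 1.676e+07 → L_total = 10·log₁₀(1.676e+07) = 72.24 dB(A).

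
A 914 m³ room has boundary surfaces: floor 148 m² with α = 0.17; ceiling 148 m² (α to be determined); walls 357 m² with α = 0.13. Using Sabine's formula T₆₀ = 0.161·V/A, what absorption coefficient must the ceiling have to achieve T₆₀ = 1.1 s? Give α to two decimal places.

A = 0.161·V/T₆₀ = 0.161·914/1.1 = 133.78 m² sabins.
Absorption from the other surfaces = 148·0.17 + 357·0.13 = 71.57 m², so the ceiling must supply 62.21 m² over 148 m².
α = 62.21/148 = 0.420.

0.42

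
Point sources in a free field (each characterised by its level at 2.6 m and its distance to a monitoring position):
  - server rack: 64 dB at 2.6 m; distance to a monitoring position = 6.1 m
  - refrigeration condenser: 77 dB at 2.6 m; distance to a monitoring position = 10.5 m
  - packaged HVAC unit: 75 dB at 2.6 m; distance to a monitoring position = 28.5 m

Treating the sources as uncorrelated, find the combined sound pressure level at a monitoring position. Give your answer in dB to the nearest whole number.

66 dB

Apply inverse-square spreading to bring every level to the receiver, then sum 10^(L/10).
server rack: 64 − 20·log₁₀(6.1/2.6) = 64 − 7.41 = 56.59 dB.
refrigeration condenser: 77 − 20·log₁₀(10.5/2.6) = 77 − 12.12 = 64.88 dB.
packaged HVAC unit: 75 − 20·log₁₀(28.5/2.6) = 75 − 20.80 = 54.20 dB.
Σ 10^(L/10) = 3.793e+06 → L_total = 10·log₁₀(3.793e+06) = 65.79 dB.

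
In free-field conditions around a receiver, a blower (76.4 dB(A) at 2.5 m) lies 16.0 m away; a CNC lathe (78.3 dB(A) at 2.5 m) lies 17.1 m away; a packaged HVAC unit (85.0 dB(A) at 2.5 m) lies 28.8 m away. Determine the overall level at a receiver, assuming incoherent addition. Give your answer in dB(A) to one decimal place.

Propagate each source to the receiver with L = L_ref − 20·log₁₀(r/r_ref), then add intensities.
blower: 76.4 − 20·log₁₀(16.0/2.5) = 76.4 − 16.12 = 60.28 dB(A).
CNC lathe: 78.3 − 20·log₁₀(17.1/2.5) = 78.3 − 16.70 = 61.60 dB(A).
packaged HVAC unit: 85.0 − 20·log₁₀(28.8/2.5) = 85.0 − 21.23 = 63.77 dB(A).
Σ 10^(L/10) = 4.894e+06 → L_total = 10·log₁₀(4.894e+06) = 66.90 dB(A).

66.9 dB(A)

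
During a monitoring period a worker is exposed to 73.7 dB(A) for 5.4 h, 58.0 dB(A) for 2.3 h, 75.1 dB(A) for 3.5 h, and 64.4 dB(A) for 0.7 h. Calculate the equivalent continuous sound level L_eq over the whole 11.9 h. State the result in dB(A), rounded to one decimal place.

73.1 dB(A)

Weight each interval's intensity by its duration and average over T = 11.9 h:
Σ tᵢ·10^(Lᵢ/10) = 5.4·10^(73.7/10) + 2.3·10^(58.0/10) + 3.5·10^(75.1/10) + 0.7·10^(64.4/10) = 2.432e+08.
L_eq = 10·log₁₀(2.432e+08/11.9) = 73.10 dB(A).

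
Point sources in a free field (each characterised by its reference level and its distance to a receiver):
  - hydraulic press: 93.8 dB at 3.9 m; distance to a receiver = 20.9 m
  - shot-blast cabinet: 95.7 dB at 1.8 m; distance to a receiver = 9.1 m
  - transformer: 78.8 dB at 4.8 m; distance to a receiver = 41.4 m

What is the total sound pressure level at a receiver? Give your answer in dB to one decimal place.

Propagate each source to the receiver with L = L_ref − 20·log₁₀(r/r_ref), then add intensities.
hydraulic press: 93.8 − 20·log₁₀(20.9/3.9) = 93.8 − 14.58 = 79.22 dB.
shot-blast cabinet: 95.7 − 20·log₁₀(9.1/1.8) = 95.7 − 14.08 = 81.62 dB.
transformer: 78.8 − 20·log₁₀(41.4/4.8) = 78.8 − 18.72 = 60.08 dB.
Σ 10^(L/10) = 2.299e+08 → L_total = 10·log₁₀(2.299e+08) = 83.62 dB.

83.6 dB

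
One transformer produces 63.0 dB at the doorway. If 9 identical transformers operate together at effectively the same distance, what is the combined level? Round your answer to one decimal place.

With 9 equal, uncorrelated contributions the intensity is 9× that of one unit, giving a rise of 10·log₁₀ 9.
L_total = 63.0 + 10·log₁₀(9) = 63.0 + 9.542 = 72.54 dB.

72.5 dB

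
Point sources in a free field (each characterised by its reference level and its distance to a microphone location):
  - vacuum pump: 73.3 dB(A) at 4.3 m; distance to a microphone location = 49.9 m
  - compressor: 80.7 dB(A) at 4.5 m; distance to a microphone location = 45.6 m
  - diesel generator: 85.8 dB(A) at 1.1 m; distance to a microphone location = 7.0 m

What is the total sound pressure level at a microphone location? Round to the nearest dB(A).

70 dB(A)

First find each source's level at the receiver (point-source: −20·log₁₀(r/r_ref)), then combine on an intensity basis.
vacuum pump: 73.3 − 20·log₁₀(49.9/4.3) = 73.3 − 21.29 = 52.01 dB(A).
compressor: 80.7 − 20·log₁₀(45.6/4.5) = 80.7 − 20.12 = 60.58 dB(A).
diesel generator: 85.8 − 20·log₁₀(7.0/1.1) = 85.8 − 16.07 = 69.73 dB(A).
Σ 10^(L/10) = 1.069e+07 → L_total = 10·log₁₀(1.069e+07) = 70.29 dB(A).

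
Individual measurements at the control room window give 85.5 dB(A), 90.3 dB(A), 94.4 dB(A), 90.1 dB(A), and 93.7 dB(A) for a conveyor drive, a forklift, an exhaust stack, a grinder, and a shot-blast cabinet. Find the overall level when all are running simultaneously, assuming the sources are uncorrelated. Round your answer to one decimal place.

98.8 dB(A)

Incoherent sources combine by intensity addition: L_total = 10·log₁₀(Σ 10^(L_i/10)).
Σ 10^(L/10) = 10^(85.5/10) + 10^(90.3/10) + 10^(94.4/10) + 10^(90.1/10) + 10^(93.7/10) = 7.548e+09.
L_total = 10·log₁₀(7.548e+09) = 98.78 dB(A).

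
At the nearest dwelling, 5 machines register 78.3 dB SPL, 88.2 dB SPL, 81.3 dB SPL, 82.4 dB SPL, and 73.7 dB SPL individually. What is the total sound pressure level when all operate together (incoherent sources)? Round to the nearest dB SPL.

90 dB SPL

Incoherent sources combine by intensity addition: L_total = 10·log₁₀(Σ 10^(L_i/10)).
Σ 10^(L/10) = 10^(78.3/10) + 10^(88.2/10) + 10^(81.3/10) + 10^(82.4/10) + 10^(73.7/10) = 1.060e+09.
L_total = 10·log₁₀(1.060e+09) = 90.25 dB SPL.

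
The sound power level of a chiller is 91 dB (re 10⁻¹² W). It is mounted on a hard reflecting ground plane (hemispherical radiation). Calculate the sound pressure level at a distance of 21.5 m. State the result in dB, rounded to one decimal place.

56.4 dB

The power spreads over a hemisphere of area 2π·r², so L_p = L_w − 10·log₁₀(2π·r²).
2π·r² = 2904 m², 10·log₁₀ of that is 34.631 dB.
L_p = 91 − 34.631 = 56.37 dB.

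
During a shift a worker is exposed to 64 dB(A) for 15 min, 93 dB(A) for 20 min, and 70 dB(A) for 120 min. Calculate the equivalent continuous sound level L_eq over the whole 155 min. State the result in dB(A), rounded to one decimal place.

L_eq = 10·log₁₀[(1/T)·Σ tᵢ·10^(Lᵢ/10)] with T = 155 min.
Σ tᵢ·10^(Lᵢ/10) = 15·10^(64/10) + 20·10^(93/10) + 120·10^(70/10) = 4.114e+10.
L_eq = 10·log₁₀(4.114e+10/155) = 84.24 dB(A).

84.2 dB(A)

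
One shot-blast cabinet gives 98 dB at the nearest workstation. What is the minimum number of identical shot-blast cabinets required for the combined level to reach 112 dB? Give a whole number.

26

Need L₁ + 10·log₁₀ N ≥ 112, i.e. log₁₀ N ≥ 1.40.
N ≥ 10^(14.0/10) = 25.119, so N = 26.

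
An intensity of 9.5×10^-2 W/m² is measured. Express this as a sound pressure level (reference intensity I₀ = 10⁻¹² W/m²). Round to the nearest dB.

L = 10·log₁₀(I/I₀) = 10·log₁₀(9.5×10^-2/10⁻¹²) = 10·log₁₀(9.5×10^10).
L = 10·(0.9777 + 10) = 109.78 dB.

110 dB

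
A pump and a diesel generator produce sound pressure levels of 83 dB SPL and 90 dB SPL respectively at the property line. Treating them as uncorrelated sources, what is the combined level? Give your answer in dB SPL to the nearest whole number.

For uncorrelated sources the intensities add, so convert each level to linear form, sum, and take 10·log₁₀ of the total.
Σ 10^(L/10) = 10^(83/10) + 10^(90/10) = 1.200e+09.
L_total = 10·log₁₀(1.200e+09) = 90.79 dB SPL.

91 dB SPL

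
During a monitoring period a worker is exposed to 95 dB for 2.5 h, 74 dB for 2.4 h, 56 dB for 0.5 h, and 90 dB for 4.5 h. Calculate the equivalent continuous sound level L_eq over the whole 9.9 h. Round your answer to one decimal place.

The energy average is taken in the linear domain: L_eq = 10·log₁₀[(Σ tᵢ·10^(Lᵢ/10))/T], T = 9.9 h.
Σ tᵢ·10^(Lᵢ/10) = 2.5·10^(95/10) + 2.4·10^(74/10) + 0.5·10^(56/10) + 4.5·10^(90/10) = 1.247e+10.
L_eq = 10·log₁₀(1.247e+10/9.9) = 91.00 dB.

91.0 dB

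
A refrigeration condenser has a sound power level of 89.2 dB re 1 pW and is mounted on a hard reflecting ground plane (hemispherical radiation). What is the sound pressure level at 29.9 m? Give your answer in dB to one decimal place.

51.7 dB

Free-field hemispherical radiation: L_p = L_w − 10·log₁₀(2π·r²), r = 29.9 m.
2π·r² = 5617 m², 10·log₁₀ of that is 37.495 dB.
L_p = 89.2 − 37.495 = 51.70 dB.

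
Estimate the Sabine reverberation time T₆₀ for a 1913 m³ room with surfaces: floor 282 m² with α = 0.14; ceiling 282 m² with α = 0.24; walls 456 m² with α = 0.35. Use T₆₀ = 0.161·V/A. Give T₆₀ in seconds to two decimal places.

1.15 s

Total absorption A = 282·0.14 + 282·0.24 + 456·0.35 = 266.76 m² sabins.
T₆₀ = 0.161·V/A = 0.161·1913/266.76 = 1.155 s.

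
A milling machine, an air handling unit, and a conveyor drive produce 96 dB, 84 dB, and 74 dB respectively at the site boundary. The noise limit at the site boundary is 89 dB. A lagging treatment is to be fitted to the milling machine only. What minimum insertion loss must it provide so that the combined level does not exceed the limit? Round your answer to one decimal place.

8.9 dB

Everything except the milling machine sums to 10^(84/10) + 10^(74/10) = 2.763e+08 in linear terms, 84.41 dB.
The limit corresponds to 10^(89/10) = 7.943e+08; subtracting the fixed part leaves 5.180e+08 for the milling machine, i.e. 87.14 dB.
Required insertion loss = 96 − 87.14 = 8.86 dB.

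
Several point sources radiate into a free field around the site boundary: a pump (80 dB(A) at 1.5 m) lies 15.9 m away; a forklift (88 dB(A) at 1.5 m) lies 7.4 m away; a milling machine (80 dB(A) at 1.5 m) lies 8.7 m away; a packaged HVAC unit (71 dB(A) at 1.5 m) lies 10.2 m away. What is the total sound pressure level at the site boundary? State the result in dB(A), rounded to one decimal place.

First find each source's level at the receiver (point-source: −20·log₁₀(r/r_ref)), then combine on an intensity basis.
pump: 80 − 20·log₁₀(15.9/1.5) = 80 − 20.51 = 59.49 dB(A).
forklift: 88 − 20·log₁₀(7.4/1.5) = 88 − 13.86 = 74.14 dB(A).
milling machine: 80 − 20·log₁₀(8.7/1.5) = 80 − 15.27 = 64.73 dB(A).
packaged HVAC unit: 71 − 20·log₁₀(10.2/1.5) = 71 − 16.65 = 54.35 dB(A).
Σ 10^(L/10) = 3.006e+07 → L_total = 10·log₁₀(3.006e+07) = 74.78 dB(A).

74.8 dB(A)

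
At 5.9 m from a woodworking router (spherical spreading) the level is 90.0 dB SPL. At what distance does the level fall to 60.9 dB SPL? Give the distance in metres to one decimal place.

168.2 m

For a point source L₁ − L₂ = 20·log₁₀(r₂/r₁), so r₂ = r₁·10^((L₁−L₂)/20).
r₂ = 5.9·10^((90.0−60.9)/20) = 5.9·10^(29.1/20) = 168.21 m.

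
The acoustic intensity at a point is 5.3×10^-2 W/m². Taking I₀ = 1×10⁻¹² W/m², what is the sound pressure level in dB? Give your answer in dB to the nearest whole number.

107 dB

Dividing by I₀ shifts the exponent by 12: I/I₀ = 5.3×10^10.
L = 10·(0.7243 + 10) = 107.24 dB.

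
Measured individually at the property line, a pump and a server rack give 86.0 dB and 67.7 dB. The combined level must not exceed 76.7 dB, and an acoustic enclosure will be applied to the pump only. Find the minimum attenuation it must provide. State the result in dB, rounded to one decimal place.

9.9 dB

The untreated sources together contribute 10^(67.7/10) = 5.888e+06, i.e. 67.70 dB.
The limit corresponds to 10^(76.7/10) = 4.677e+07; subtracting the fixed part leaves 4.089e+07 for the pump, i.e. 76.12 dB.
Required insertion loss = 86.0 − 76.12 = 9.88 dB.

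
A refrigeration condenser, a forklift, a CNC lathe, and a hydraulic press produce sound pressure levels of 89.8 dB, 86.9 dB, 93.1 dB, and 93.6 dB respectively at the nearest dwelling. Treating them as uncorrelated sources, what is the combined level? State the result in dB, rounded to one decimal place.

Incoherent sources combine by intensity addition: L_total = 10·log₁₀(Σ 10^(L_i/10)).
Σ 10^(L/10) = 10^(89.8/10) + 10^(86.9/10) + 10^(93.1/10) + 10^(93.6/10) = 5.777e+09.
L_total = 10·log₁₀(5.777e+09) = 97.62 dB.

97.6 dB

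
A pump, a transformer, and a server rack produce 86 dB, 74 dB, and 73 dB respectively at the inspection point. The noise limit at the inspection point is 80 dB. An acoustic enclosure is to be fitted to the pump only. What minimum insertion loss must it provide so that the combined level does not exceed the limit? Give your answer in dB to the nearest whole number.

9 dB

Everything except the pump sums to 10^(74/10) + 10^(73/10) = 4.507e+07 in linear terms, 76.54 dB.
The limit corresponds to 10^(80/10) = 1.000e+08; subtracting the fixed part leaves 5.493e+07 for the pump, i.e. 77.40 dB.
So the pump must be reduced from 86 to 77.40 dB: IL = 8.60 dB.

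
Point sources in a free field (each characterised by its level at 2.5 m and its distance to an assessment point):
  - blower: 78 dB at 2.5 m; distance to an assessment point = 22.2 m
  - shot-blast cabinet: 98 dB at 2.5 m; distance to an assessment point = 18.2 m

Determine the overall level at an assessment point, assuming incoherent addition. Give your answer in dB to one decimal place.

Propagate each source to the receiver with L = L_ref − 20·log₁₀(r/r_ref), then add intensities.
blower: 78 − 20·log₁₀(22.2/2.5) = 78 − 18.97 = 59.03 dB.
shot-blast cabinet: 98 − 20·log₁₀(18.2/2.5) = 98 − 17.24 = 80.76 dB.
Σ 10^(L/10) = 1.199e+08 → L_total = 10·log₁₀(1.199e+08) = 80.79 dB.

80.8 dB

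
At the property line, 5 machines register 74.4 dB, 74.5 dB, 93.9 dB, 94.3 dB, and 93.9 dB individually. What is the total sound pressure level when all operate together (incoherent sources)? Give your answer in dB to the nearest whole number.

99 dB

Incoherent sources combine by intensity addition: L_total = 10·log₁₀(Σ 10^(L_i/10)).
Σ 10^(L/10) = 10^(74.4/10) + 10^(74.5/10) + 10^(93.9/10) + 10^(94.3/10) + 10^(93.9/10) = 7.657e+09.
L_total = 10·log₁₀(7.657e+09) = 98.84 dB.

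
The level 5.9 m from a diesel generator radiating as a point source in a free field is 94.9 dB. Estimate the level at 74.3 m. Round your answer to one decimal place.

Spherical spreading from a point source gives a 20·log₁₀(r₂/r₁) drop.
L₂ = 94.9 − 20·log₁₀(74.3/5.9) = 94.9 − 22.003 = 72.90 dB.

72.9 dB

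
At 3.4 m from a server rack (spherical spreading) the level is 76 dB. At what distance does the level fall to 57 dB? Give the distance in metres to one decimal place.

Point-source spreading drops the level by 20·log₁₀(r₂/r₁); inverting, r₂/r₁ = 10^(ΔL/20).
r₂ = 3.4·10^((76−57)/20) = 3.4·10^(19.0/20) = 30.30 m.

30.3 m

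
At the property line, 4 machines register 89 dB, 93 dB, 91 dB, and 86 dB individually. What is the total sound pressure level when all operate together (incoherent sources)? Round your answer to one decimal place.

96.5 dB

For uncorrelated sources the intensities add, so convert each level to linear form, sum, and take 10·log₁₀ of the total.
Σ 10^(L/10) = 10^(89/10) + 10^(93/10) + 10^(91/10) + 10^(86/10) = 4.447e+09.
L_total = 10·log₁₀(4.447e+09) = 96.48 dB.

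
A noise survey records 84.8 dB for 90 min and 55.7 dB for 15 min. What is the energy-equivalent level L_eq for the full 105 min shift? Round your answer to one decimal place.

The energy average is taken in the linear domain: L_eq = 10·log₁₀[(Σ tᵢ·10^(Lᵢ/10))/T], T = 105 min.
Σ tᵢ·10^(Lᵢ/10) = 90·10^(84.8/10) + 15·10^(55.7/10) = 2.719e+10.
L_eq = 10·log₁₀(2.719e+10/105) = 84.13 dB.

84.1 dB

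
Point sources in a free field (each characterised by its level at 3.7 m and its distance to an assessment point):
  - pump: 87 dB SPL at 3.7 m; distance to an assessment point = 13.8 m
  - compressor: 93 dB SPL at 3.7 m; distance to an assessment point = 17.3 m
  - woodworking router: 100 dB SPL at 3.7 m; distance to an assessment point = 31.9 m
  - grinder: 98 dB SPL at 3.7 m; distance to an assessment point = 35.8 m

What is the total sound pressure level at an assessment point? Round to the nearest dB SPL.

Apply inverse-square spreading to bring every level to the receiver, then sum 10^(L/10).
pump: 87 − 20·log₁₀(13.8/3.7) = 87 − 11.43 = 75.57 dB SPL.
compressor: 93 − 20·log₁₀(17.3/3.7) = 93 − 13.40 = 79.60 dB SPL.
woodworking router: 100 − 20·log₁₀(31.9/3.7) = 100 − 18.71 = 81.29 dB SPL.
grinder: 98 − 20·log₁₀(35.8/3.7) = 98 − 19.71 = 78.29 dB SPL.
Σ 10^(L/10) = 3.292e+08 → L_total = 10·log₁₀(3.292e+08) = 85.17 dB SPL.

85 dB SPL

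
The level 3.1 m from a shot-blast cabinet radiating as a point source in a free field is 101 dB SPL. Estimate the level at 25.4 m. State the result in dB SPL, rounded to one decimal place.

82.7 dB SPL

For a point source, L₂ = L₁ − 20·log₁₀(r₂/r₁).
L₂ = 101 − 20·log₁₀(25.4/3.1) = 101 − 18.269 = 82.73 dB SPL.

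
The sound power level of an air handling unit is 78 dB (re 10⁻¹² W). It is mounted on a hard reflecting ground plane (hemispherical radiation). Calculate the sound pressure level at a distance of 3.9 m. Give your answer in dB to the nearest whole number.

58 dB

Free-field hemispherical radiation: L_p = L_w − 10·log₁₀(2π·r²), r = 3.9 m.
2π·r² = 95.57 m², 10·log₁₀ of that is 19.803 dB.
L_p = 78 − 19.803 = 58.20 dB.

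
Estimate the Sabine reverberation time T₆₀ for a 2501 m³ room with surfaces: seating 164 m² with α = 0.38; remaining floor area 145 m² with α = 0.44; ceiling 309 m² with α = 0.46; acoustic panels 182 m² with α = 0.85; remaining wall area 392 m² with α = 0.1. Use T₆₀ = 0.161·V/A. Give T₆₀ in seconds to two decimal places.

0.87 s

A = Σ Sᵢαᵢ = 164·0.38 + 145·0.44 + 309·0.46 + 182·0.85 + 392·0.1 = 462.16 m².
T₆₀ = 0.161 × 2501 / 462.16 = 0.871 s.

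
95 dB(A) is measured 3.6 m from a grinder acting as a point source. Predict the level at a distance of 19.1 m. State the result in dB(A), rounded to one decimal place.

80.5 dB(A)

For a point source, L₂ = L₁ − 20·log₁₀(r₂/r₁).
L₂ = 95 − 20·log₁₀(19.1/3.6) = 95 − 14.495 = 80.51 dB(A).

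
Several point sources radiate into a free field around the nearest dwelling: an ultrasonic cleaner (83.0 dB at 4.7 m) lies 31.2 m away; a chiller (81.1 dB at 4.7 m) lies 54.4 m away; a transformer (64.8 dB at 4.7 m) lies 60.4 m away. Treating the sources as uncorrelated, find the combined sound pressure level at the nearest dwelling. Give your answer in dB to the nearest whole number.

Propagate each source to the receiver with L = L_ref − 20·log₁₀(r/r_ref), then add intensities.
ultrasonic cleaner: 83.0 − 20·log₁₀(31.2/4.7) = 83.0 − 16.44 = 66.56 dB.
chiller: 81.1 − 20·log₁₀(54.4/4.7) = 81.1 − 21.27 = 59.83 dB.
transformer: 64.8 − 20·log₁₀(60.4/4.7) = 64.8 − 22.18 = 42.62 dB.
Σ 10^(L/10) = 5.508e+06 → L_total = 10·log₁₀(5.508e+06) = 67.41 dB.

67 dB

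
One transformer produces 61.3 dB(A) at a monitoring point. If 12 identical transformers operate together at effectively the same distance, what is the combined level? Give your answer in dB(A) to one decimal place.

N identical incoherent sources raise the level by 10·log₁₀ N.
L_total = 61.3 + 10·log₁₀(12) = 61.3 + 10.792 = 72.09 dB(A).

72.1 dB(A)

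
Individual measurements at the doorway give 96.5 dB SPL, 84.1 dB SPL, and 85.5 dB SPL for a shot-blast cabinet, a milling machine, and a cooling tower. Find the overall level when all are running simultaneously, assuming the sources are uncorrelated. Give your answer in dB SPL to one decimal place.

For uncorrelated sources the intensities add, so convert each level to linear form, sum, and take 10·log₁₀ of the total.
Σ 10^(L/10) = 10^(96.5/10) + 10^(84.1/10) + 10^(85.5/10) = 5.079e+09.
L_total = 10·log₁₀(5.079e+09) = 97.06 dB SPL.

97.1 dB SPL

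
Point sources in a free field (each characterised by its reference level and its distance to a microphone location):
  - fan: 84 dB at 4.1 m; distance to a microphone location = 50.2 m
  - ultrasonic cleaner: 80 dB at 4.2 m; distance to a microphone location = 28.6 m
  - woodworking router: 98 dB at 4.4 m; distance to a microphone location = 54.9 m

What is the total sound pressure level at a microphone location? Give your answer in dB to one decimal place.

Apply inverse-square spreading to bring every level to the receiver, then sum 10^(L/10).
fan: 84 − 20·log₁₀(50.2/4.1) = 84 − 21.76 = 62.24 dB.
ultrasonic cleaner: 80 − 20·log₁₀(28.6/4.2) = 80 − 16.66 = 63.34 dB.
woodworking router: 98 − 20·log₁₀(54.9/4.4) = 98 − 21.92 = 76.08 dB.
Σ 10^(L/10) = 4.436e+07 → L_total = 10·log₁₀(4.436e+07) = 76.47 dB.

76.5 dB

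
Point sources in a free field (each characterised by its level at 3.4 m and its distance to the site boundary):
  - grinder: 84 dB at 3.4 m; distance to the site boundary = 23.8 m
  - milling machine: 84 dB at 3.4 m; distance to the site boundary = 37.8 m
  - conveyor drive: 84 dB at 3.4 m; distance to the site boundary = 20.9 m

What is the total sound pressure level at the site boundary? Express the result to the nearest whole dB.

Propagate each source to the receiver with L = L_ref − 20·log₁₀(r/r_ref), then add intensities.
grinder: 84 − 20·log₁₀(23.8/3.4) = 84 − 16.90 = 67.10 dB.
milling machine: 84 − 20·log₁₀(37.8/3.4) = 84 − 20.92 = 63.08 dB.
conveyor drive: 84 − 20·log₁₀(20.9/3.4) = 84 − 15.77 = 68.23 dB.
Σ 10^(L/10) = 1.381e+07 → L_total = 10·log₁₀(1.381e+07) = 71.40 dB.

71 dB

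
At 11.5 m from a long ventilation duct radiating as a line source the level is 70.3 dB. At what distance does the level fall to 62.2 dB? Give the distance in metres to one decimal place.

74.3 m

For a line source L₁ − L₂ = 10·log₁₀(r₂/r₁), so r₂ = r₁·10^((L₁−L₂)/10).
r₂ = 11.5·10^((70.3−62.2)/10) = 11.5·10^(8.1/10) = 74.25 m.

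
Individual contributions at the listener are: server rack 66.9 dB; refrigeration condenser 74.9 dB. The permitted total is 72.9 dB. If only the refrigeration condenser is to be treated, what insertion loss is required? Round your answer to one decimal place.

Fixed contribution from the other source: Σ 10^(L/10) = 10^(66.9/10) = 4.898e+06 (66.90 dB).
To meet 72.9 dB overall, the treated refrigeration condenser may contribute at most 10^(72.9/10) − 4.898e+06 = 1.460e+07, i.e. 71.64 dB.
Required insertion loss = 74.9 − 71.64 = 3.26 dB.

3.3 dB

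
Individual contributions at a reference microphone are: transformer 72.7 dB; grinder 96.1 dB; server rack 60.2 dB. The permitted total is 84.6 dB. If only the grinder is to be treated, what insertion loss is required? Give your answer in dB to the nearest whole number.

Everything except the grinder sums to 10^(72.7/10) + 10^(60.2/10) = 1.967e+07 in linear terms, 72.94 dB.
The limit corresponds to 10^(84.6/10) = 2.884e+08; subtracting the fixed part leaves 2.687e+08 for the grinder, i.e. 84.29 dB.
Required insertion loss = 96.1 − 84.29 = 11.81 dB.

12 dB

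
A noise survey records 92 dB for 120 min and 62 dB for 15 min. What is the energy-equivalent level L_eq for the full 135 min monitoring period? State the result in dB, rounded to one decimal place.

91.5 dB

L_eq = 10·log₁₀[(1/T)·Σ tᵢ·10^(Lᵢ/10)] with T = 135 min.
Σ tᵢ·10^(Lᵢ/10) = 120·10^(92/10) + 15·10^(62/10) = 1.902e+11.
L_eq = 10·log₁₀(1.902e+11/135) = 91.49 dB.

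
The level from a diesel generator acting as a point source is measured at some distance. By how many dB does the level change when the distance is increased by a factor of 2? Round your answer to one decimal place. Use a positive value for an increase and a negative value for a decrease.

Point-source spreading: ΔL = −20·log₁₀(r₂/r₁).
ΔL = −20·log₁₀(2) = -6.02 dB.

-6.0 dB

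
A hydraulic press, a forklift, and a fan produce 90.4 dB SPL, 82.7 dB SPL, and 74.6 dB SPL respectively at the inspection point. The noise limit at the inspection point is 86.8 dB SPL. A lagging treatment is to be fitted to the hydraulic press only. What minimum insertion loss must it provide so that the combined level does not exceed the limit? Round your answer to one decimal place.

6.2 dB

Everything except the hydraulic press sums to 10^(82.7/10) + 10^(74.6/10) = 2.150e+08 in linear terms, 83.33 dB SPL.
To meet 86.8 dB SPL overall, the treated hydraulic press may contribute at most 10^(86.8/10) − 2.150e+08 = 2.636e+08, i.e. 84.21 dB SPL.
So the hydraulic press must be reduced from 90.4 to 84.21 dB SPL: IL = 6.19 dB.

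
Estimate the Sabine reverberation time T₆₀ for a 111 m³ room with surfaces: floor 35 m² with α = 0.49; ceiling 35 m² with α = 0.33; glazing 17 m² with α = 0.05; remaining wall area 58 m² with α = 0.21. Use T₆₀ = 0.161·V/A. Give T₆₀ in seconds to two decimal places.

A = Σ Sᵢαᵢ = 35·0.49 + 35·0.33 + 17·0.05 + 58·0.21 = 41.73 m².
T₆₀ = 0.161·V/A = 0.161·111/41.73 = 0.428 s.

0.43 s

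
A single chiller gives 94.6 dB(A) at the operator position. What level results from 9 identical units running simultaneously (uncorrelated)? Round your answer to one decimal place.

104.1 dB(A)

With 9 equal, uncorrelated contributions the intensity is 9× that of one unit, giving a rise of 10·log₁₀ 9.
L_total = 94.6 + 10·log₁₀(9) = 94.6 + 9.542 = 104.14 dB(A).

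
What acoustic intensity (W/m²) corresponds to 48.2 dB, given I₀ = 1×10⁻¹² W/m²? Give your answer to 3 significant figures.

I = I₀·10^(L/10) = 10⁻¹² × 10^(48.2/10) = 10^(-7.180).

6.61e-08 W/m²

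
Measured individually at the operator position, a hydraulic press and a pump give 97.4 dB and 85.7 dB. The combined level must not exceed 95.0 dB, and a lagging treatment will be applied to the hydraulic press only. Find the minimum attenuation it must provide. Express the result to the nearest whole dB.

3 dB

The untreated sources together contribute 10^(85.7/10) = 3.715e+08, i.e. 85.70 dB.
The limit corresponds to 10^(95.0/10) = 3.162e+09; subtracting the fixed part leaves 2.791e+09 for the hydraulic press, i.e. 94.46 dB.
Required insertion loss = 97.4 − 94.46 = 2.94 dB.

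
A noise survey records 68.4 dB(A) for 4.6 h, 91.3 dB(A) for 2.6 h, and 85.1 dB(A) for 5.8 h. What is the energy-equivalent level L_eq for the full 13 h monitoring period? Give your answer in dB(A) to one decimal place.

Weight each interval's intensity by its duration and average over T = 13 h:
Σ tᵢ·10^(Lᵢ/10) = 4.6·10^(68.4/10) + 2.6·10^(91.3/10) + 5.8·10^(85.1/10) = 5.416e+09.
L_eq = 10·log₁₀(5.416e+09/13) = 86.20 dB(A).

86.2 dB(A)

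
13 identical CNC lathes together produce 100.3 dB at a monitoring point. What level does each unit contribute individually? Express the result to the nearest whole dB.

13 equal contributions raise the level by 10·log₁₀ 13 = 11.139 dB, so each unit alone gives 100.3 − 11.139.

89 dB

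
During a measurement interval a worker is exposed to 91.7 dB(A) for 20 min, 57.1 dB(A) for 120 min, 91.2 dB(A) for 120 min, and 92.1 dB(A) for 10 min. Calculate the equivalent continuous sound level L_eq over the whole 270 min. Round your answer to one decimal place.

88.8 dB(A)

L_eq = 10·log₁₀[(1/T)·Σ tᵢ·10^(Lᵢ/10)] with T = 270 min.
Σ tᵢ·10^(Lᵢ/10) = 20·10^(91.7/10) + 120·10^(57.1/10) + 120·10^(91.2/10) + 10·10^(92.1/10) = 2.041e+11.
L_eq = 10·log₁₀(2.041e+11/270) = 88.78 dB(A).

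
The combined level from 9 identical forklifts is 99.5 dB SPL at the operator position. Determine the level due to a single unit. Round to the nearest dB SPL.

For N identical incoherent sources L_total = L₁ + 10·log₁₀ N, so L₁ = 99.5 − 10·log₁₀(9) = 99.5 − 9.542.

90 dB SPL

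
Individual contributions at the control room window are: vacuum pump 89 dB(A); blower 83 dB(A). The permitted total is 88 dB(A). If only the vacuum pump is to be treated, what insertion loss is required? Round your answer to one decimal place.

Everything except the vacuum pump sums to 10^(83/10) = 1.995e+08 in linear terms, 83.00 dB(A).
To meet 88 dB(A) overall, the treated vacuum pump may contribute at most 10^(88/10) − 1.995e+08 = 4.314e+08, i.e. 86.35 dB(A).
So the vacuum pump must be reduced from 89 to 86.35 dB(A): IL = 2.65 dB.

2.7 dB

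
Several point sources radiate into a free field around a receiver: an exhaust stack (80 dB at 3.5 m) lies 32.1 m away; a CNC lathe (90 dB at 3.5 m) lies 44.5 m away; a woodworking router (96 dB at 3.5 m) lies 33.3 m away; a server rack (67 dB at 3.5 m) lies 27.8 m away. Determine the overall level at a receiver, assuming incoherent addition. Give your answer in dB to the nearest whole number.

77 dB

Propagate each source to the receiver with L = L_ref − 20·log₁₀(r/r_ref), then add intensities.
exhaust stack: 80 − 20·log₁₀(32.1/3.5) = 80 − 19.25 = 60.75 dB.
CNC lathe: 90 − 20·log₁₀(44.5/3.5) = 90 − 22.09 = 67.91 dB.
woodworking router: 96 − 20·log₁₀(33.3/3.5) = 96 − 19.57 = 76.43 dB.
server rack: 67 − 20·log₁₀(27.8/3.5) = 67 − 18.00 = 49.00 dB.
Σ 10^(L/10) = 5.143e+07 → L_total = 10·log₁₀(5.143e+07) = 77.11 dB.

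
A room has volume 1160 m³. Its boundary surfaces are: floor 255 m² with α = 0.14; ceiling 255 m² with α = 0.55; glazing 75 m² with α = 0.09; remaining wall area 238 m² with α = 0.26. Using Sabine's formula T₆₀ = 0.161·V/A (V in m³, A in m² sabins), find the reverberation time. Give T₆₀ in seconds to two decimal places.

0.76 s

Total absorption A = 255·0.14 + 255·0.55 + 75·0.09 + 238·0.26 = 244.58 m² sabins.
T₆₀ = 0.161 × 1160 / 244.58 = 0.764 s.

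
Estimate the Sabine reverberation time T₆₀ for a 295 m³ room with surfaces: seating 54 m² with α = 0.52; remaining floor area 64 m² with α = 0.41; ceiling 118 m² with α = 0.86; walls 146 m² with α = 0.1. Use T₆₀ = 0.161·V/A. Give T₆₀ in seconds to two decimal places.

0.28 s

Total absorption A = 54·0.52 + 64·0.41 + 118·0.86 + 146·0.1 = 170.40 m² sabins.
T₆₀ = 0.161 × 295 / 170.40 = 0.279 s.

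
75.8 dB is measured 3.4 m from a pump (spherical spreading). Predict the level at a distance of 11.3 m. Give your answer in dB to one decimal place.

For a point source, L₂ = L₁ − 20·log₁₀(r₂/r₁).
L₂ = 75.8 − 20·log₁₀(11.3/3.4) = 75.8 − 10.432 = 65.37 dB.

65.4 dB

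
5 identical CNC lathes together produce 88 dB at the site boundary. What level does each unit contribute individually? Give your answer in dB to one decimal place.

81.0 dB

5 equal contributions raise the level by 10·log₁₀ 5 = 6.990 dB, so each unit alone gives 88 − 6.990.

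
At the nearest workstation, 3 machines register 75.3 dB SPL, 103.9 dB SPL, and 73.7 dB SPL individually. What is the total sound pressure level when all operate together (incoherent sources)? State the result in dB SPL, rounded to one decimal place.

For uncorrelated sources the intensities add, so convert each level to linear form, sum, and take 10·log₁₀ of the total.
Σ 10^(L/10) = 10^(75.3/10) + 10^(103.9/10) + 10^(73.7/10) = 2.460e+10.
L_total = 10·log₁₀(2.460e+10) = 103.91 dB SPL.

103.9 dB SPL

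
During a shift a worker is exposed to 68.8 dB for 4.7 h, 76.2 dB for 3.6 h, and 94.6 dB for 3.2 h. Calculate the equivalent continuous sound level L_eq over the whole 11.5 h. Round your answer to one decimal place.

89.1 dB

The energy average is taken in the linear domain: L_eq = 10·log₁₀[(Σ tᵢ·10^(Lᵢ/10))/T], T = 11.5 h.
Σ tᵢ·10^(Lᵢ/10) = 4.7·10^(68.8/10) + 3.6·10^(76.2/10) + 3.2·10^(94.6/10) = 9.415e+09.
L_eq = 10·log₁₀(9.415e+09/11.5) = 89.13 dB.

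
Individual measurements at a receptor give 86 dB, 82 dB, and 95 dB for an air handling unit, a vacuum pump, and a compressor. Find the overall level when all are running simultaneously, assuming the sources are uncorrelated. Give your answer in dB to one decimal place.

95.7 dB

For uncorrelated sources the intensities add, so convert each level to linear form, sum, and take 10·log₁₀ of the total.
Σ 10^(L/10) = 10^(86/10) + 10^(82/10) + 10^(95/10) = 3.719e+09.
L_total = 10·log₁₀(3.719e+09) = 95.70 dB.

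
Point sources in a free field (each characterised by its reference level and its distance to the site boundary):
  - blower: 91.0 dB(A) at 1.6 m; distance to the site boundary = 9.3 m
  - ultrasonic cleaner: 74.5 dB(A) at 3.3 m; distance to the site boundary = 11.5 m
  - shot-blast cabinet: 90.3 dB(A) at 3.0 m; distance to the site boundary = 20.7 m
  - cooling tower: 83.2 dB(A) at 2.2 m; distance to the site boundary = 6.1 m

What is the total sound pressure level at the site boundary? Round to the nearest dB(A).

Apply inverse-square spreading to bring every level to the receiver, then sum 10^(L/10).
blower: 91.0 − 20·log₁₀(9.3/1.6) = 91.0 − 15.29 = 75.71 dB(A).
ultrasonic cleaner: 74.5 − 20·log₁₀(11.5/3.3) = 74.5 − 10.84 = 63.66 dB(A).
shot-blast cabinet: 90.3 − 20·log₁₀(20.7/3.0) = 90.3 − 16.78 = 73.52 dB(A).
cooling tower: 83.2 − 20·log₁₀(6.1/2.2) = 83.2 − 8.86 = 74.34 dB(A).
Σ 10^(L/10) = 8.927e+07 → L_total = 10·log₁₀(8.927e+07) = 79.51 dB(A).

80 dB(A)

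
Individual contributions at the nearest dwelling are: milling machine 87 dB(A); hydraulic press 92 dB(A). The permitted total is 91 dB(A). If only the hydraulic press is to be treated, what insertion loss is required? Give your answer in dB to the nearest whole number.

3 dB

Everything except the hydraulic press sums to 10^(87/10) = 5.012e+08 in linear terms, 87.00 dB(A).
The limit corresponds to 10^(91/10) = 1.259e+09; subtracting the fixed part leaves 7.577e+08 for the hydraulic press, i.e. 88.80 dB(A).
Required insertion loss = 92 − 88.80 = 3.20 dB.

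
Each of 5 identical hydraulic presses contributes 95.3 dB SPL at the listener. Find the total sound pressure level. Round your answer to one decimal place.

102.3 dB SPL

L_total = L₁ + 10·log₁₀ N for N identical incoherent sources.
L_total = 95.3 + 10·log₁₀(5) = 95.3 + 6.990 = 102.29 dB SPL.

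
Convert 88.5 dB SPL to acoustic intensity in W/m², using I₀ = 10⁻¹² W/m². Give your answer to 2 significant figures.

0.00071 W/m²

I = I₀·10^(L/10) = 10⁻¹² × 10^(88.5/10) = 10^(-3.150).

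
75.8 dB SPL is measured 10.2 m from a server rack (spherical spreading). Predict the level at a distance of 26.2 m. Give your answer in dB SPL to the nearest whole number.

68 dB SPL

Point-source attenuation: ΔL = 20·log₁₀(r₂/r₁) = 20·log₁₀(26.2/10.2) = 8.194 dB.
L₂ = 75.8 − 20·log₁₀(26.2/10.2) = 75.8 − 8.194 = 67.61 dB SPL.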